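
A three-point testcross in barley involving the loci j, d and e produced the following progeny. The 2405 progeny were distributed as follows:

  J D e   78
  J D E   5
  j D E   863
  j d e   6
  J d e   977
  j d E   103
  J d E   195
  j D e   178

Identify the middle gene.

j

The two most frequent reciprocal classes, J d e and j D E, are the parental types, so the F1 was J d e / j D E.
The two rarest classes, j d e and J D E, are the double crossovers. Comparing them with the parentals, only the j allele has switched, so j is the middle locus and the order is e – j – d.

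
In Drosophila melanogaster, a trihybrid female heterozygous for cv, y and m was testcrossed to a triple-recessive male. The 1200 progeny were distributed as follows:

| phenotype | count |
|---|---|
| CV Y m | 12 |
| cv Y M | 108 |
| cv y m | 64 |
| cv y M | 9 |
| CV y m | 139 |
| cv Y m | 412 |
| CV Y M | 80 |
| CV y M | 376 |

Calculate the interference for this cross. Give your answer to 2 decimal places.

The two most frequent reciprocal classes, CV y M and cv Y m, are the parental types, so the F1 was CV y M / cv Y m.
The two rarest classes, cv y M and CV Y m, are the double crossovers. Comparing them with the parentals, only the cv allele has switched, so cv is the middle locus and the order is m – cv – y.
m–cv: (247 + 21)/1200 = 0.2233; cv–y: (144 + 21)/1200 = 0.1375.
Expected DCO frequency = 0.2233 × 0.1375 ≈ 0.03070; observed = 21/1200 ≈ 0.01750.
Coefficient of coincidence = 0.01750/0.03070 ≈ 0.57; interference = 1 − 0.57 = 0.43.

0.43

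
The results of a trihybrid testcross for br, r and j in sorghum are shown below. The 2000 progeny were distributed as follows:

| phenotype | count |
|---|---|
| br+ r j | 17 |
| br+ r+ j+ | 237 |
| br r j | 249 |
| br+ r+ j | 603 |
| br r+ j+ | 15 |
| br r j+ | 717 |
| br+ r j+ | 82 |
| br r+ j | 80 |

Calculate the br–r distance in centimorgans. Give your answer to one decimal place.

9.7 centimorgans

The two most frequent reciprocal classes, br+ r+ j and br r j+, are the parental types, so the F1 was br+ r+ j / br r j+.
The two rarest classes, br+ r j and br r+ j+, are the double crossovers. Comparing them with the parentals, only the r allele has switched, so r is the middle locus and the order is br – r – j.
Crossovers in the br–r interval produce the single-crossover classes br r+ j and br+ r j+ (80 + 82 = 162) plus the double crossovers (32).
RF(br–r) = (162 + 32) / 2000 = 194/2000 = 0.0970 → 9.7 centimorgans.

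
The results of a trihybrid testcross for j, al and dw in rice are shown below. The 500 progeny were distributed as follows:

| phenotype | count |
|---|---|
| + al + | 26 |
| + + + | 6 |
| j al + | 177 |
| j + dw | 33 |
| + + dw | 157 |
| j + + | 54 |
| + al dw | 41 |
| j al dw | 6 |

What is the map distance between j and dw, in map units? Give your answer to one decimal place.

The two most frequent reciprocal classes, j al + and + + dw, are the parental types, so the F1 was j al + / + + dw.
The two rarest classes, j al dw and + + +, are the double crossovers. Comparing them with the parentals, only the dw allele has switched, so dw is the middle locus and the order is j – dw – al.
Crossovers in the j–dw interval produce the single-crossover classes + al + and j + dw (26 + 33 = 59) plus the double crossovers (12).
RF(j–dw) = (59 + 12) / 500 = 71/500 = 0.1420 → 14.2 map units.

14.2 map units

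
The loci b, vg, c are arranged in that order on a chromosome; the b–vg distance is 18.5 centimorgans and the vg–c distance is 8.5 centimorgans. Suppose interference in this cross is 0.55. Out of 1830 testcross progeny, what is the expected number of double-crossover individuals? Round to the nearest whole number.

Map distances give recombination frequencies of 0.185 and 0.085 for the two intervals.
With interference 0.55 (so coincidence = 0.45), expected double-crossover frequency = 0.185 × 0.085 × 0.45 = 0.00708.
Expected number = 0.00708 × 1830 = 12.95 ≈ 13.

13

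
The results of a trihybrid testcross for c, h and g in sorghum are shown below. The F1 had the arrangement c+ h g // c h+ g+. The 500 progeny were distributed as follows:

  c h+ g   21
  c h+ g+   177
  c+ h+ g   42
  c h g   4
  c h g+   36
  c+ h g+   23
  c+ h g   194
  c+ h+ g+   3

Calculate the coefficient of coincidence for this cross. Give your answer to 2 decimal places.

0.81

The two rarest classes, c h g and c+ h+ g+, are the double crossovers. Comparing them with the parentals, only the c allele has switched, so c is the middle locus and the order is h – c – g.
h–c: (78 + 7)/500 = 0.1700; c–g: (44 + 7)/500 = 0.1020.
Expected DCO frequency = 0.1700 × 0.1020 ≈ 0.01734; observed = 7/500 ≈ 0.01400.
Coefficient of coincidence = 0.01400/0.01734 ≈ 0.81.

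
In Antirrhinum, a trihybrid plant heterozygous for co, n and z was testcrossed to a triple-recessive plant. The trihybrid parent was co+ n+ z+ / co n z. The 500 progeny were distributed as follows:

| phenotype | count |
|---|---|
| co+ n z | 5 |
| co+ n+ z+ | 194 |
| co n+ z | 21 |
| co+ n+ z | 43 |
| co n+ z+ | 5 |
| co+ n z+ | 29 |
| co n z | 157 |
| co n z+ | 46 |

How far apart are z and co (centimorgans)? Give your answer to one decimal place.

19.8 centimorgans

The two rarest classes, co n+ z+ and co+ n z, are the double crossovers. Comparing them with the parentals, only the co allele has switched, so co is the middle locus and the order is n – co – z.
Crossovers in the co–z interval produce the single-crossover classes co+ n+ z and co n z+ (43 + 46 = 89) plus the double crossovers (10).
RF(co–z) = (89 + 10) / 500 = 99/500 = 0.1980 → 19.8 centimorgans.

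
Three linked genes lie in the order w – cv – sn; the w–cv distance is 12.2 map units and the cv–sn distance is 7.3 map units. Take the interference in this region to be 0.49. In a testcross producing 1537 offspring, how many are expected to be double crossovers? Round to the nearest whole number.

Map distances give recombination frequencies of 0.122 and 0.073 for the two intervals.
With interference 0.49 (so coincidence = 0.51), expected double-crossover frequency = 0.122 × 0.073 × 0.51 = 0.00454.
Expected number = 0.00454 × 1537 = 6.98 ≈ 7.

7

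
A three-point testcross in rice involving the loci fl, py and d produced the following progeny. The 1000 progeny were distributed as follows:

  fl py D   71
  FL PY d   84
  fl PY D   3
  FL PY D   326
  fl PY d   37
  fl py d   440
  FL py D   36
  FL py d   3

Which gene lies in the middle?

The two most frequent reciprocal classes, fl py d and FL PY D, are the parental types, so the F1 was fl py d / FL PY D.
The two rarest classes, FL py d and fl PY D, are the double crossovers. Comparing them with the parentals, only the fl allele has switched, so fl is the middle locus and the order is py – fl – d.

fl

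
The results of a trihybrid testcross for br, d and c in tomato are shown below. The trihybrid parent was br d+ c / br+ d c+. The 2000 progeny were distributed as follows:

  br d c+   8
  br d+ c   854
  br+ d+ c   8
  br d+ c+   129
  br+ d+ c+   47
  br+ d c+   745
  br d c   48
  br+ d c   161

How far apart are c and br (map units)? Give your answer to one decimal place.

The two rarest classes, br+ d+ c and br d c+, are the double crossovers. Comparing them with the parentals, only the br allele has switched, so br is the middle locus and the order is d – br – c.
Crossovers in the br–c interval produce the single-crossover classes br d+ c+ and br+ d c (129 + 161 = 290) plus the double crossovers (16).
RF(br–c) = (290 + 16) / 2000 = 306/2000 = 0.1530 → 15.3 map units.

15.3 map units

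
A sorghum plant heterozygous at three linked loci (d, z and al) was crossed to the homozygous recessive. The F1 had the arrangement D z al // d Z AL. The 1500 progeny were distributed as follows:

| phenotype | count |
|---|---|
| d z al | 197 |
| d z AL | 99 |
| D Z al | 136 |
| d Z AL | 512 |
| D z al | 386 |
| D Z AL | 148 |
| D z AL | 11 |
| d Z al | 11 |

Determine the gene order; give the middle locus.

al

The two rarest classes, D z AL and d Z al, are the double crossovers. Comparing them with the parentals, only the al allele has switched, so al is the middle locus and the order is d – al – z.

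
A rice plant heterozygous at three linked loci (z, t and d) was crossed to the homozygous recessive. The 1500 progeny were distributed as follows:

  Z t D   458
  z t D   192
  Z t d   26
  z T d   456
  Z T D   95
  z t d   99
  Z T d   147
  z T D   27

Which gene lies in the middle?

d

The two most frequent reciprocal classes, z T d and Z t D, are the parental types, so the F1 was z T d / Z t D.
The two rarest classes, z T D and Z t d, are the double crossovers. Comparing them with the parentals, only the d allele has switched, so d is the middle locus and the order is z – d – t.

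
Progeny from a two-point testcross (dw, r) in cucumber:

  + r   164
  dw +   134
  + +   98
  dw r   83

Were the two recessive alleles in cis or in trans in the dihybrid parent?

trans

The two most frequent classes are + r (164) and dw + (134); these are the parental (non-recombinant) types.
So the F1 carried + r on one chromosome and dw + on the other — the recessive alleles are on opposite chromosomes (trans / repulsion).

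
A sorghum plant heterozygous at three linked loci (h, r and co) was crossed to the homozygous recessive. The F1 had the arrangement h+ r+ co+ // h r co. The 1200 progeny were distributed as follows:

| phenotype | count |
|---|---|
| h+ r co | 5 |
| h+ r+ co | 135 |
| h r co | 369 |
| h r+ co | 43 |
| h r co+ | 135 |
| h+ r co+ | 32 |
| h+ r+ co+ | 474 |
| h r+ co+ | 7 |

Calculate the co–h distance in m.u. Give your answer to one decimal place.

23.5 m.u.

The two rarest classes, h r+ co+ and h+ r co, are the double crossovers. Comparing them with the parentals, only the h allele has switched, so h is the middle locus and the order is r – h – co.
Crossovers in the h–co interval produce the single-crossover classes h+ r+ co and h r co+ (135 + 135 = 270) plus the double crossovers (12).
RF(h–co) = (270 + 12) / 1200 = 282/1200 = 0.2350 → 23.5 m.u.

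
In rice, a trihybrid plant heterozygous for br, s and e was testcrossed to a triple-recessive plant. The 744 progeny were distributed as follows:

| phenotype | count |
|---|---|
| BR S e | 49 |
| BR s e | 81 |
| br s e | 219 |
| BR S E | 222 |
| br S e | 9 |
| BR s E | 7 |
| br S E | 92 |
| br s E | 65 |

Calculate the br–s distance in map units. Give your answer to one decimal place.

25.4 map units

The two most frequent reciprocal classes, br s e and BR S E, are the parental types, so the F1 was br s e / BR S E.
The two rarest classes, br S e and BR s E, are the double crossovers. Comparing them with the parentals, only the s allele has switched, so s is the middle locus and the order is br – s – e.
Crossovers in the br–s interval produce the single-crossover classes BR s e and br S E (81 + 92 = 173) plus the double crossovers (16).
RF(br–s) = (173 + 16) / 744 = 189/744 = 0.2540 → 25.4 map units.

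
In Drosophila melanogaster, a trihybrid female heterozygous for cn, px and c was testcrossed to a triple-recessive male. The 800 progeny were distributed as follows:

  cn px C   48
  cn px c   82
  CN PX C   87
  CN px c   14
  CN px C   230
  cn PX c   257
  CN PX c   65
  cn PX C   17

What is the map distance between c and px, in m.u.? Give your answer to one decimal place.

The two most frequent reciprocal classes, cn PX c and CN px C, are the parental types, so the F1 was cn PX c / CN px C.
The two rarest classes, cn PX C and CN px c, are the double crossovers. Comparing them with the parentals, only the c allele has switched, so c is the middle locus and the order is cn – c – px.
Crossovers in the c–px interval produce the single-crossover classes cn px c and CN PX C (82 + 87 = 169) plus the double crossovers (31).
RF(c–px) = (169 + 31) / 800 = 200/800 = 0.2500 → 25.0 m.u.

25.0 m.u.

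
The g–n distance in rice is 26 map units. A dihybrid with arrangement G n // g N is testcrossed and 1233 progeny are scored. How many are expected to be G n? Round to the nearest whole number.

A map distance of 26 map units corresponds to a recombination frequency of 0.260.
The F1 is G n / g N, so G n is a parental gamete class with expected frequency (1 − r)/2 = 0.740/2 = 0.3700.
Expected number = 0.3700 × 1233 = 456.21 ≈ 456.

456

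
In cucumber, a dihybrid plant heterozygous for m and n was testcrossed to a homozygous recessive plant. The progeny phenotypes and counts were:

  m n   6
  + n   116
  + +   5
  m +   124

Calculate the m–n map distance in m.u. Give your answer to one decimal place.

The two most frequent classes, + n (116) and m + (124), are the parental types, so the F1 was + n / m +.
The recombinant classes are + + and m n: 5 + 6 = 11.
Recombination frequency = 11/251 = 0.0438 ≈ 4.4%, i.e. 4.4 m.u.

4.4 m.u.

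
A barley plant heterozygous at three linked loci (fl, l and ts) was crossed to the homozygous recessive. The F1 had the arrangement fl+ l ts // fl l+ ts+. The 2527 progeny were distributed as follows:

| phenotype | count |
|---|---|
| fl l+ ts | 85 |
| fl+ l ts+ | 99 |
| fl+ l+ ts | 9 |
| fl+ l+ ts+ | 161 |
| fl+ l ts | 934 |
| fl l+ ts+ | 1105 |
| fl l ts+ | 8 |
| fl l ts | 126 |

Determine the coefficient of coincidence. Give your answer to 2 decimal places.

0.70

The two rarest classes, fl+ l+ ts and fl l ts+, are the double crossovers. Comparing them with the parentals, only the l allele has switched, so l is the middle locus and the order is ts – l – fl.
ts–l: (184 + 17)/2527 = 0.0795; l–fl: (287 + 17)/2527 = 0.1203.
Expected DCO frequency = 0.0795 × 0.1203 ≈ 0.00956; observed = 17/2527 ≈ 0.00673.
Coefficient of coincidence = 0.00673/0.00956 ≈ 0.70.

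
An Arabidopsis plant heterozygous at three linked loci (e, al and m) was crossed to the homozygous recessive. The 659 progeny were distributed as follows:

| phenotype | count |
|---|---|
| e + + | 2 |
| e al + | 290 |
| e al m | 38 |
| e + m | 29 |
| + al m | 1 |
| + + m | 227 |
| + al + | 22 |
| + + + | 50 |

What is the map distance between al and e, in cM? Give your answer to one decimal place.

The two most frequent reciprocal classes, + + m and e al +, are the parental types, so the F1 was + + m / e al +.
The two rarest classes, + al m and e + +, are the double crossovers. Comparing them with the parentals, only the al allele has switched, so al is the middle locus and the order is m – al – e.
Crossovers in the al–e interval produce the single-crossover classes e + m and + al + (29 + 22 = 51) plus the double crossovers (3).
RF(al–e) = (51 + 3) / 659 = 54/659 = 0.0819 → 8.2 cM.

8.2 cM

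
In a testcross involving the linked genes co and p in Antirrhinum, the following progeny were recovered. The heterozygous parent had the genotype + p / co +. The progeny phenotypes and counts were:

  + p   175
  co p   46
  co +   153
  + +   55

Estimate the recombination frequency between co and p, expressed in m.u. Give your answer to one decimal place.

23.5 m.u.

The recombinant classes are + + and co p: 55 + 46 = 101.
Recombination frequency = 101/429 = 0.2354 ≈ 23.5%, i.e. 23.5 m.u.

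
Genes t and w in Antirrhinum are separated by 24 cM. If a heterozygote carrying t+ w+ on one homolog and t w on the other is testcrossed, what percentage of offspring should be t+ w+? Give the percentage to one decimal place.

38.0%

A map distance of 24 cM corresponds to a recombination frequency of 0.240.
The F1 is t+ w+ / t w, so t+ w+ is a parental gamete class with expected frequency (1 − r)/2 = 0.760/2 = 0.3800.
That is 0.3800 = 38.0% of the progeny.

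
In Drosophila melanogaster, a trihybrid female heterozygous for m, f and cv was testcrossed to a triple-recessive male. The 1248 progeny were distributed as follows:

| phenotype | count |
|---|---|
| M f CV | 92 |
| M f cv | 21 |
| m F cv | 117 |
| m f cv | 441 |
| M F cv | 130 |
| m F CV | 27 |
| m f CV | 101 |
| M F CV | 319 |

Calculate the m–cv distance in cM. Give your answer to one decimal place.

The two most frequent reciprocal classes, M F CV and m f cv, are the parental types, so the F1 was M F CV / m f cv.
The two rarest classes, m F CV and M f cv, are the double crossovers. Comparing them with the parentals, only the m allele has switched, so m is the middle locus and the order is f – m – cv.
Crossovers in the m–cv interval produce the single-crossover classes M F cv and m f CV (130 + 101 = 231) plus the double crossovers (48).
RF(m–cv) = (231 + 48) / 1248 = 279/1248 = 0.2236 → 22.4 cM.

22.4 cM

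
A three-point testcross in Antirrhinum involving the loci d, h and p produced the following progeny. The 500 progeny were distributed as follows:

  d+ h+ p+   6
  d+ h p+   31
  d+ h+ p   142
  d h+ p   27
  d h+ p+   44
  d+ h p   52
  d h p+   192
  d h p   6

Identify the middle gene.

p

The two most frequent reciprocal classes, d+ h+ p and d h p+, are the parental types, so the F1 was d+ h+ p / d h p+.
The two rarest classes, d+ h+ p+ and d h p, are the double crossovers. Comparing them with the parentals, only the p allele has switched, so p is the middle locus and the order is d – p – h.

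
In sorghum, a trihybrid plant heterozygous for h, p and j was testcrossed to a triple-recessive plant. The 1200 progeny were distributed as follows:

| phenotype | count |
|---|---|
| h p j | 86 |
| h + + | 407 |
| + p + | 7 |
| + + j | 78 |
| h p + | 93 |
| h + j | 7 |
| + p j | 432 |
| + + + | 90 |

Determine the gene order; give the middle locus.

j

The two most frequent reciprocal classes, + p j and h + +, are the parental types, so the F1 was + p j / h + +.
The two rarest classes, + p + and h + j, are the double crossovers. Comparing them with the parentals, only the j allele has switched, so j is the middle locus and the order is h – j – p.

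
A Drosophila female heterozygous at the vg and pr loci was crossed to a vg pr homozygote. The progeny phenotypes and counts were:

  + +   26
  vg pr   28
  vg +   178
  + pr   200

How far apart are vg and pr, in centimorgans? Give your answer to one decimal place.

The two most frequent classes, + pr (200) and vg + (178), are the parental types, so the F1 was + pr / vg +.
The recombinant classes are + + and vg pr: 26 + 28 = 54.
Recombination frequency = 54/432 = 0.1250 ≈ 12.5%, i.e. 12.5 centimorgans.

12.5 centimorgans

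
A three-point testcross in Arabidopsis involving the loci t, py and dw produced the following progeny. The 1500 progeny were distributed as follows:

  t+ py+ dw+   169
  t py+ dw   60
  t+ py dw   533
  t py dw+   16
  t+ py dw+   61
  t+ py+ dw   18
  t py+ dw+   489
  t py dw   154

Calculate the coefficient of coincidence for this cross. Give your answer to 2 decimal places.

The two most frequent reciprocal classes, t py+ dw+ and t+ py dw, are the parental types, so the F1 was t py+ dw+ / t+ py dw.
The two rarest classes, t py dw+ and t+ py+ dw, are the double crossovers. Comparing them with the parentals, only the py allele has switched, so py is the middle locus and the order is t – py – dw.
t–py: (323 + 34)/1500 = 0.2380; py–dw: (121 + 34)/1500 = 0.1033.
Expected DCO frequency = 0.2380 × 0.1033 ≈ 0.02459; observed = 34/1500 ≈ 0.02267.
Coefficient of coincidence = 0.02267/0.02459 ≈ 0.92.

0.92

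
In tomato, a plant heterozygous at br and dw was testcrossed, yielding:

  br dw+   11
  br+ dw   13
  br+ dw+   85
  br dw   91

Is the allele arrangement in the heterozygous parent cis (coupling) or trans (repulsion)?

The two most frequent classes are br+ dw+ (85) and br dw (91); these are the parental (non-recombinant) types.
So the F1 carried br+ dw+ on one chromosome and br dw on the other — the recessive alleles are on the same chromosome (cis / coupling).

cis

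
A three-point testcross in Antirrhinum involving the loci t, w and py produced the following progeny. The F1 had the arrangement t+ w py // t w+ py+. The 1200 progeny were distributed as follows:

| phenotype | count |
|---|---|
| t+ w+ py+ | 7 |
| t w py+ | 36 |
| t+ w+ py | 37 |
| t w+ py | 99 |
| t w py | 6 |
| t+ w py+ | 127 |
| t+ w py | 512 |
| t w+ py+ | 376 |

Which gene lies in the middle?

t

The two rarest classes, t w py and t+ w+ py+, are the double crossovers. Comparing them with the parentals, only the t allele has switched, so t is the middle locus and the order is w – t – py.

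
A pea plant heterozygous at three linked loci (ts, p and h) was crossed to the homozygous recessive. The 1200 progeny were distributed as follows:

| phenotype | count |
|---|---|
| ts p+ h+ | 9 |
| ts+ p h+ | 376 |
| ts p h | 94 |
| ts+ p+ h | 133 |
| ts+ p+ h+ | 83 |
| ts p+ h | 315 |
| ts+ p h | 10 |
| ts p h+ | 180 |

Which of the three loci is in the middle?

h

The two most frequent reciprocal classes, ts+ p h+ and ts p+ h, are the parental types, so the F1 was ts+ p h+ / ts p+ h.
The two rarest classes, ts+ p h and ts p+ h+, are the double crossovers. Comparing them with the parentals, only the h allele has switched, so h is the middle locus and the order is ts – h – p.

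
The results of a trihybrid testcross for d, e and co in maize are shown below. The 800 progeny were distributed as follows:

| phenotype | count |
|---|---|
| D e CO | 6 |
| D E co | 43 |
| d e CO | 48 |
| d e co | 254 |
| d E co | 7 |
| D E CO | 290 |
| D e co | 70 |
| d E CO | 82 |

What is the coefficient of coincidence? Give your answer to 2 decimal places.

0.61

The two most frequent reciprocal classes, D E CO and d e co, are the parental types, so the F1 was D E CO / d e co.
The two rarest classes, D e CO and d E co, are the double crossovers. Comparing them with the parentals, only the e allele has switched, so e is the middle locus and the order is d – e – co.
d–e: (152 + 13)/800 = 0.2062; e–co: (91 + 13)/800 = 0.1300.
Expected DCO frequency = 0.2062 × 0.1300 ≈ 0.02681; observed = 13/800 ≈ 0.01625.
Coefficient of coincidence = 0.01625/0.02681 ≈ 0.61.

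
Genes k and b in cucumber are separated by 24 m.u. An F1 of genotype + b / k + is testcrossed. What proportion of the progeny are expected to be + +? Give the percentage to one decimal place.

A map distance of 24 m.u. corresponds to a recombination frequency of 0.240.
The F1 is + b / k +, so + + is a recombinant gamete class with expected frequency r/2 = 0.240/2 = 0.1200.
That is 0.1200 = 12.0% of the progeny.

12.0%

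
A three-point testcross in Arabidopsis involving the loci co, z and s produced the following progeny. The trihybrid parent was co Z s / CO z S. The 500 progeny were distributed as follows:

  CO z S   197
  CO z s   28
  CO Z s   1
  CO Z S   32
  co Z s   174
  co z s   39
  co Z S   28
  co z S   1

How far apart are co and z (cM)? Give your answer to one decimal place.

The two rarest classes, CO Z s and co z S, are the double crossovers. Comparing them with the parentals, only the co allele has switched, so co is the middle locus and the order is z – co – s.
Crossovers in the z–co interval produce the single-crossover classes co z s and CO Z S (39 + 32 = 71) plus the double crossovers (2).
RF(z–co) = (71 + 2) / 500 = 73/500 = 0.1460 → 14.6 cM.

14.6 cM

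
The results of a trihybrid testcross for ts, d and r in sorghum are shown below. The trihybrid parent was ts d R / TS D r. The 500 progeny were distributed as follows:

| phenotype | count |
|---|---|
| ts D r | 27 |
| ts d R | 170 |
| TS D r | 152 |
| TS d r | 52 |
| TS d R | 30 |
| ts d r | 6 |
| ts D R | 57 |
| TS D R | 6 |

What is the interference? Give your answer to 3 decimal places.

The two rarest classes, ts d r and TS D R, are the double crossovers. Comparing them with the parentals, only the r allele has switched, so r is the middle locus and the order is ts – r – d.
ts–r: (57 + 12)/500 = 0.1380; r–d: (109 + 12)/500 = 0.2420.
Expected DCO frequency = 0.1380 × 0.2420 ≈ 0.03340; observed = 12/500 ≈ 0.02400.
Coefficient of coincidence = 0.02400/0.03340 ≈ 0.719; interference = 1 − 0.719 = 0.281.

0.281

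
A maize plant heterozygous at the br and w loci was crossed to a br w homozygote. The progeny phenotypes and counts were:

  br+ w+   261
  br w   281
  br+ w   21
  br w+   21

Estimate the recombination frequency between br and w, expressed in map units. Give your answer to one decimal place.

7.2 map units

The two most frequent classes, br+ w+ (261) and br w (281), are the parental types, so the F1 was br+ w+ / br w.
The recombinant classes are br+ w and br w+: 21 + 21 = 42.
Recombination frequency = 42/584 = 0.0719 ≈ 7.2%, i.e. 7.2 map units.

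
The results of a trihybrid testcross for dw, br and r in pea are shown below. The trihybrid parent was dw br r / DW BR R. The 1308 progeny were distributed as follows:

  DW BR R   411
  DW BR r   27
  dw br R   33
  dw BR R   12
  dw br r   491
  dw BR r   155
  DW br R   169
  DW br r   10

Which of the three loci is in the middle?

dw

The two rarest classes, DW br r and dw BR R, are the double crossovers. Comparing them with the parentals, only the dw allele has switched, so dw is the middle locus and the order is br – dw – r.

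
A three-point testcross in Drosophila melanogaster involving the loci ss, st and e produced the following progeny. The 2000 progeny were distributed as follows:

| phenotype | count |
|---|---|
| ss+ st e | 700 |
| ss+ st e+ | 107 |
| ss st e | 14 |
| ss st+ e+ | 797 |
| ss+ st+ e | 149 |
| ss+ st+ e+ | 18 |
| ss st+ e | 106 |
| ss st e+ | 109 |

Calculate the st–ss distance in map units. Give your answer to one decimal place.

14.5 map units

The two most frequent reciprocal classes, ss st+ e+ and ss+ st e, are the parental types, so the F1 was ss st+ e+ / ss+ st e.
The two rarest classes, ss+ st+ e+ and ss st e, are the double crossovers. Comparing them with the parentals, only the ss allele has switched, so ss is the middle locus and the order is st – ss – e.
Crossovers in the st–ss interval produce the single-crossover classes ss st e+ and ss+ st+ e (109 + 149 = 258) plus the double crossovers (32).
RF(st–ss) = (258 + 32) / 2000 = 290/2000 = 0.1450 → 14.5 map units.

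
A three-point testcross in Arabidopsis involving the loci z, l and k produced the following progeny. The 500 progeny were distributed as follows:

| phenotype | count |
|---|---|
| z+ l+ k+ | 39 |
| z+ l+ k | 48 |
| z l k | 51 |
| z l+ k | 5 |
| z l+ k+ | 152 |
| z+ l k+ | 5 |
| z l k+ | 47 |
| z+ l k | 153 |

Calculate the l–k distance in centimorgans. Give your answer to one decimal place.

21.0 centimorgans

The two most frequent reciprocal classes, z l+ k+ and z+ l k, are the parental types, so the F1 was z l+ k+ / z+ l k.
The two rarest classes, z l+ k and z+ l k+, are the double crossovers. Comparing them with the parentals, only the k allele has switched, so k is the middle locus and the order is l – k – z.
Crossovers in the l–k interval produce the single-crossover classes z l k+ and z+ l+ k (47 + 48 = 95) plus the double crossovers (10).
RF(l–k) = (95 + 10) / 500 = 105/500 = 0.2100 → 21.0 centimorgans.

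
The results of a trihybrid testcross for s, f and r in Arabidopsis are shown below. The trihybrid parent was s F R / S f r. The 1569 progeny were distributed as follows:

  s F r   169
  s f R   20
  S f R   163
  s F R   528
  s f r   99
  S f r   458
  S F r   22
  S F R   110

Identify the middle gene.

The two rarest classes, s f R and S F r, are the double crossovers. Comparing them with the parentals, only the f allele has switched, so f is the middle locus and the order is s – f – r.

f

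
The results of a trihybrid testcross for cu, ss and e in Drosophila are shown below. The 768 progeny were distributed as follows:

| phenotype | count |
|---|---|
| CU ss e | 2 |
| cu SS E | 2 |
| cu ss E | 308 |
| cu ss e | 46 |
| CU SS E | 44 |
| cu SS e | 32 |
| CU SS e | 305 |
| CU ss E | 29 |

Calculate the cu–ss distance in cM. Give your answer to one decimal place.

8.5 cM

The two most frequent reciprocal classes, cu ss E and CU SS e, are the parental types, so the F1 was cu ss E / CU SS e.
The two rarest classes, cu SS E and CU ss e, are the double crossovers. Comparing them with the parentals, only the ss allele has switched, so ss is the middle locus and the order is cu – ss – e.
Crossovers in the cu–ss interval produce the single-crossover classes CU ss E and cu SS e (29 + 32 = 61) plus the double crossovers (4).
RF(cu–ss) = (61 + 4) / 768 = 65/768 = 0.0846 → 8.5 cM.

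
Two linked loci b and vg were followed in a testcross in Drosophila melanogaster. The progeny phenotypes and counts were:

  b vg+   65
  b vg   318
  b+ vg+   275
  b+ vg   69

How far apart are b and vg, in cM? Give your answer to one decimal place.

18.4 cM

The two most frequent classes, b+ vg+ (275) and b vg (318), are the parental types, so the F1 was b+ vg+ / b vg.
The recombinant classes are b+ vg and b vg+: 69 + 65 = 134.
Recombination frequency = 134/727 = 0.1843 ≈ 18.4%, i.e. 18.4 cM.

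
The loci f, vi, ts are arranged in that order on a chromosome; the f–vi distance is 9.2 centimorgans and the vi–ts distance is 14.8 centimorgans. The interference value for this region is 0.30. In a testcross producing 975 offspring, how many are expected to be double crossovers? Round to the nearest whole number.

9

Map distances give recombination frequencies of 0.092 and 0.148 for the two intervals.
With interference 0.30 (so coincidence = 0.70), expected double-crossover frequency = 0.092 × 0.148 × 0.70 = 0.00953.
Expected number = 0.00953 × 975 = 9.29 ≈ 9.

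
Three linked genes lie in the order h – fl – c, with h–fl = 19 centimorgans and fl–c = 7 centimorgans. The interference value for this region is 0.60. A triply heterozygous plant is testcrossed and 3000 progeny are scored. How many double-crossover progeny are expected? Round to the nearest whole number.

16

Map distances give recombination frequencies of 0.190 and 0.070 for the two intervals.
With interference 0.60 (so coincidence = 0.40), expected double-crossover frequency = 0.190 × 0.070 × 0.40 = 0.00532.
Expected number = 0.00532 × 3000 = 15.96 ≈ 16.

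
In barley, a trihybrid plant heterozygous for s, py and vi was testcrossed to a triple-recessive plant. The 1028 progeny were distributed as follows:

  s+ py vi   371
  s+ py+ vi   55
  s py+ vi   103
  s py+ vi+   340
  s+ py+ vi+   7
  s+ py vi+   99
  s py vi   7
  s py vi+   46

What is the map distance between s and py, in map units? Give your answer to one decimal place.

11.2 map units

The two most frequent reciprocal classes, s+ py vi and s py+ vi+, are the parental types, so the F1 was s+ py vi / s py+ vi+.
The two rarest classes, s py vi and s+ py+ vi+, are the double crossovers. Comparing them with the parentals, only the s allele has switched, so s is the middle locus and the order is vi – s – py.
Crossovers in the s–py interval produce the single-crossover classes s+ py+ vi and s py vi+ (55 + 46 = 101) plus the double crossovers (14).
RF(s–py) = (101 + 14) / 1028 = 115/1028 = 0.1119 → 11.2 map units.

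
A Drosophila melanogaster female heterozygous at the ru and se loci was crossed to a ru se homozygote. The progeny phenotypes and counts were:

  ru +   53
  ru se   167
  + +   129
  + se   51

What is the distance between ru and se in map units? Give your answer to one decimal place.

26.0 map units

The two most frequent classes, + + (129) and ru se (167), are the parental types, so the F1 was + + / ru se.
The recombinant classes are + se and ru +: 51 + 53 = 104.
Recombination frequency = 104/400 = 0.2600 ≈ 26.0%, i.e. 26.0 map units.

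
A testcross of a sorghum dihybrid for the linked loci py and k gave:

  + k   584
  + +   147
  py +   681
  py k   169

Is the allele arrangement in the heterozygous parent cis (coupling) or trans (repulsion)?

trans

The two most frequent classes are + k (584) and py + (681); these are the parental (non-recombinant) types.
So the F1 carried + k on one chromosome and py + on the other — the recessive alleles are on opposite chromosomes (trans / repulsion).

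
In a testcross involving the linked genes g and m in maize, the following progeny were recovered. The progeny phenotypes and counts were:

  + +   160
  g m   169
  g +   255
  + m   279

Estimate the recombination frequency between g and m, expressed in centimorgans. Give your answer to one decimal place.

38.1 centimorgans

The two most frequent classes, + m (279) and g + (255), are the parental types, so the F1 was + m / g +.
The recombinant classes are + + and g m: 160 + 169 = 329.
Recombination frequency = 329/863 = 0.3812 ≈ 38.1%, i.e. 38.1 centimorgans.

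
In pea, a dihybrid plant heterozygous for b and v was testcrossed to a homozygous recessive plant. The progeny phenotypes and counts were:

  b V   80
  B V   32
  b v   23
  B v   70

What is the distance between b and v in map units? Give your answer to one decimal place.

The two most frequent classes, B v (70) and b V (80), are the parental types, so the F1 was B v / b V.
The recombinant classes are B V and b v: 32 + 23 = 55.
Recombination frequency = 55/205 = 0.2683 ≈ 26.8%, i.e. 26.8 map units.

26.8 map units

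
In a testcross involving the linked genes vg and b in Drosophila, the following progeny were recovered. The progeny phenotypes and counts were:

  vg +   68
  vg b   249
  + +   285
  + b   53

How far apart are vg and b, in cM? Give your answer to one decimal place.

The two most frequent classes, + + (285) and vg b (249), are the parental types, so the F1 was + + / vg b.
The recombinant classes are + b and vg +: 53 + 68 = 121.
Recombination frequency = 121/655 = 0.1847 ≈ 18.5%, i.e. 18.5 cM.

18.5 cM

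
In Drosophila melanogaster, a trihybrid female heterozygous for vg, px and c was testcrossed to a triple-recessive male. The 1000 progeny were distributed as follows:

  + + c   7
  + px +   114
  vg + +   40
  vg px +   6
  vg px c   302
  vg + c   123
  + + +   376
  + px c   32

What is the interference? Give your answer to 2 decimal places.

0.39

The two most frequent reciprocal classes, + + + and vg px c, are the parental types, so the F1 was + + + / vg px c.
The two rarest classes, + + c and vg px +, are the double crossovers. Comparing them with the parentals, only the c allele has switched, so c is the middle locus and the order is px – c – vg.
px–c: (237 + 13)/1000 = 0.2500; c–vg: (72 + 13)/1000 = 0.0850.
Expected DCO frequency = 0.2500 × 0.0850 ≈ 0.02125; observed = 13/1000 ≈ 0.01300.
Coefficient of coincidence = 0.01300/0.02125 ≈ 0.61; interference = 1 − 0.61 = 0.39.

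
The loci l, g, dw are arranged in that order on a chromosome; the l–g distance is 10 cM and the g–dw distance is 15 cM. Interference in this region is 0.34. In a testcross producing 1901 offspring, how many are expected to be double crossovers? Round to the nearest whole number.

19

Map distances give recombination frequencies of 0.100 and 0.150 for the two intervals.
With interference 0.34 (so coincidence = 0.66), expected double-crossover frequency = 0.100 × 0.150 × 0.66 = 0.00990.
Expected number = 0.00990 × 1901 = 18.82 ≈ 19.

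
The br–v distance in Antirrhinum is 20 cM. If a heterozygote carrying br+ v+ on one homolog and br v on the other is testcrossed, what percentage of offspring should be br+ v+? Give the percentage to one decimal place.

40.0%

A map distance of 20 cM corresponds to a recombination frequency of 0.200.
The F1 is br+ v+ / br v, so br+ v+ is a parental gamete class with expected frequency (1 − r)/2 = 0.800/2 = 0.4000.
That is 0.4000 = 40.0% of the progeny.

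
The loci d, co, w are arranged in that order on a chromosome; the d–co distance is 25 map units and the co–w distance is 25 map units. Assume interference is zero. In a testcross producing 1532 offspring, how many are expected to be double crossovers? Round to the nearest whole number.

Map distances give recombination frequencies of 0.250 and 0.250 for the two intervals.
With no interference, expected double-crossover frequency = 0.250 × 0.250 = 0.06250.
Expected number = 0.06250 × 1532 = 95.75 ≈ 96.

96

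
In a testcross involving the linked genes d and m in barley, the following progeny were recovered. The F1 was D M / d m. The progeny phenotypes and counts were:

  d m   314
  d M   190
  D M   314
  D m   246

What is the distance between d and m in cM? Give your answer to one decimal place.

The recombinant classes are D m and d M: 246 + 190 = 436.
Recombination frequency = 436/1064 = 0.4098 ≈ 41.0%, i.e. 41.0 cM.

41.0 cM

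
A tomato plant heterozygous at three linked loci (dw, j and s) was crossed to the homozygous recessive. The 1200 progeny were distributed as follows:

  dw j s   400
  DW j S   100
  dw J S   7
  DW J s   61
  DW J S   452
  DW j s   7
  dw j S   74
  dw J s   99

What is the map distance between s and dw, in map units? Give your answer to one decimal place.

12.4 map units

The two most frequent reciprocal classes, DW J S and dw j s, are the parental types, so the F1 was DW J S / dw j s.
The two rarest classes, dw J S and DW j s, are the double crossovers. Comparing them with the parentals, only the dw allele has switched, so dw is the middle locus and the order is s – dw – j.
Crossovers in the s–dw interval produce the single-crossover classes DW J s and dw j S (61 + 74 = 135) plus the double crossovers (14).
RF(s–dw) = (135 + 14) / 1200 = 149/1200 = 0.1242 → 12.4 map units.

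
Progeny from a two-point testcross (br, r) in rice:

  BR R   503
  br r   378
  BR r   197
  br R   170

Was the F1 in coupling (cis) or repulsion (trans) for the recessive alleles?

The two most frequent classes are BR R (503) and br r (378); these are the parental (non-recombinant) types.
So the F1 carried BR R on one chromosome and br r on the other — the recessive alleles are on the same chromosome (cis / coupling).

cis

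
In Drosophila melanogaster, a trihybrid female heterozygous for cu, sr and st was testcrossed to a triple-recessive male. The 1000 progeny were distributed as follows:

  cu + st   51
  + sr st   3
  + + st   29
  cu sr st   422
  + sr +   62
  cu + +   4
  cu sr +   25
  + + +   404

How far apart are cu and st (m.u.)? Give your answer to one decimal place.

The two most frequent reciprocal classes, + + + and cu sr st, are the parental types, so the F1 was + + + / cu sr st.
The two rarest classes, cu + + and + sr st, are the double crossovers. Comparing them with the parentals, only the cu allele has switched, so cu is the middle locus and the order is st – cu – sr.
Crossovers in the st–cu interval produce the single-crossover classes + + st and cu sr + (29 + 25 = 54) plus the double crossovers (7).
RF(st–cu) = (54 + 7) / 1000 = 61/1000 = 0.0610 → 6.1 m.u.

6.1 m.u.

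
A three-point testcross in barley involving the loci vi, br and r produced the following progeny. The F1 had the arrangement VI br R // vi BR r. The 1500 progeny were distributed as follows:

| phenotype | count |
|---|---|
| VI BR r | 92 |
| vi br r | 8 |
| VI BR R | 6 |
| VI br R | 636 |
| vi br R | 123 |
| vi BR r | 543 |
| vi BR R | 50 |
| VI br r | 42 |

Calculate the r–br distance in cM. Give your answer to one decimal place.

7.1 cM

The two rarest classes, VI BR R and vi br r, are the double crossovers. Comparing them with the parentals, only the br allele has switched, so br is the middle locus and the order is vi – br – r.
Crossovers in the br–r interval produce the single-crossover classes VI br r and vi BR R (42 + 50 = 92) plus the double crossovers (14).
RF(br–r) = (92 + 14) / 1500 = 106/1500 = 0.0707 → 7.1 cM.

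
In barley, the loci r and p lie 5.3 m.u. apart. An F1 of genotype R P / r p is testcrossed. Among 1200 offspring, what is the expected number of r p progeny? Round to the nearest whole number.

568

A map distance of 5.3 m.u. corresponds to a recombination frequency of 0.053.
The F1 is R P / r p, so r p is a parental gamete class with expected frequency (1 − r)/2 = 0.947/2 = 0.4735.
Expected number = 0.4735 × 1200 = 568.20 ≈ 568.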